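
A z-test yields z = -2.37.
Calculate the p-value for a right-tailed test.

Answer: p-value ≈ 0.9911

Derivation:
For z = -2.37:
p = P(Z > -2.37) = 1 - Φ(-2.37) = 0.9911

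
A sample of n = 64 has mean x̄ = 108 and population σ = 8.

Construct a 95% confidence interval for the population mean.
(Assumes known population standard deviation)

Answer: (106.0400, 109.9600)

Derivation:
Confidence level: 95%, α = 0.05
z_0.025 = 1.960
SE = σ/√n = 8/√64 = 1.0000
Margin of error = 1.960 × 1.0000 = 1.9600
CI: x̄ ± margin = 108 ± 1.9600
CI: (106.0400, 109.9600)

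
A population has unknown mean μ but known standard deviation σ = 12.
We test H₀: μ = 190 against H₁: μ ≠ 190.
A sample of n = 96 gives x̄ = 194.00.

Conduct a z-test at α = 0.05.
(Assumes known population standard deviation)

Standard error: SE = σ/√n = 12/√96 = 1.2247
z-statistic: z = (x̄ - μ₀)/SE = (194.00 - 190)/1.2247 = 3.2661
Critical value: ±1.960
p-value = 0.0011
Decision: reject H₀

Answer: z = 3.2661, reject H₀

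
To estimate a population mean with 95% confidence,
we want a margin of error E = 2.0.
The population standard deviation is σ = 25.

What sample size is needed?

Answer: n = 601

Derivation:
z_0.025 = 1.960
n = (z×σ/E)² = (1.960×25/2.0)²
n = 600.2500
Round up: n = 601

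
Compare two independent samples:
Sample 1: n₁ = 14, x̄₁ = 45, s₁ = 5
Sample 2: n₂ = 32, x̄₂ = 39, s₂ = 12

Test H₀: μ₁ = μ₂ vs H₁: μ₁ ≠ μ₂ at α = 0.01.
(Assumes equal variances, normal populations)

Pooled variance: s²_p = [13×5² + 31×12²]/(44) = 108.8409
s_p = 10.4327
SE = s_p×√(1/n₁ + 1/n₂) = 10.4327×√(1/14 + 1/32) = 3.3430
t = (x̄₁ - x̄₂)/SE = (45 - 39)/3.3430 = 1.7948
df = 44, t-critical = ±2.692
Decision: fail to reject H₀

Answer: t = 1.7948, fail to reject H₀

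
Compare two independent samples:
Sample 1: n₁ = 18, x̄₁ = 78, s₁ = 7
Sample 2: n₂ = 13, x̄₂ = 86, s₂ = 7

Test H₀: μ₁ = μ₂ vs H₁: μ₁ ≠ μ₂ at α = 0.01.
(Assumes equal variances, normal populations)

Pooled variance: s²_p = [17×7² + 12×7²]/(29) = 49.0000
s_p = 7.0000
SE = s_p×√(1/n₁ + 1/n₂) = 7.0000×√(1/18 + 1/13) = 2.5478
t = (x̄₁ - x̄₂)/SE = (78 - 86)/2.5478 = -3.1400
df = 29, t-critical = ±2.756
Decision: reject H₀

Answer: t = -3.1400, reject H₀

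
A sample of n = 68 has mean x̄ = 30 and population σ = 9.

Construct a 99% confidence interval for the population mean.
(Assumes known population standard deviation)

Answer: (27.1886, 32.8114)

Derivation:
Confidence level: 99%, α = 0.01
z_0.005 = 2.576
SE = σ/√n = 9/√68 = 1.0914
Margin of error = 2.576 × 1.0914 = 2.8114
CI: x̄ ± margin = 30 ± 2.8114
CI: (27.1886, 32.8114)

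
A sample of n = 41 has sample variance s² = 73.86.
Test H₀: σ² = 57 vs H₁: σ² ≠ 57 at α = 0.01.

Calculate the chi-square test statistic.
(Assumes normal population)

Answer: χ² = 51.8316, fail to reject H₀

Derivation:
df = n - 1 = 40
χ² = (n-1)s²/σ₀² = 40×73.86/57 = 51.8316
Critical values: χ²_{0.995,40} = 20.707, χ²_{0.005,40} = 66.766
Rejection region: χ² < 20.707 or χ² > 66.766
Decision: fail to reject H₀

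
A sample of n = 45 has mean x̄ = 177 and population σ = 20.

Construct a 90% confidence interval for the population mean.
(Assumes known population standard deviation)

Confidence level: 90%, α = 0.1
z_0.05 = 1.645
SE = σ/√n = 20/√45 = 2.9814
Margin of error = 1.645 × 2.9814 = 4.9044
CI: x̄ ± margin = 177 ± 4.9044
CI: (172.0956, 181.9044)

Answer: (172.0956, 181.9044)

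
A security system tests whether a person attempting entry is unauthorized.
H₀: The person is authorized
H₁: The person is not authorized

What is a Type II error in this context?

A Type I error (probability α) occurs when we reject a true H₀.
A Type II error (probability β) occurs when we fail to reject a false H₀.

Answer: Granting entry to an unauthorized person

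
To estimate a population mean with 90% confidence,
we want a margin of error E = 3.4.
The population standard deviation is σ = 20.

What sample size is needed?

z_0.05 = 1.645
n = (z×σ/E)² = (1.645×20/3.4)²
n = 93.6341
Round up: n = 94

Answer: n = 94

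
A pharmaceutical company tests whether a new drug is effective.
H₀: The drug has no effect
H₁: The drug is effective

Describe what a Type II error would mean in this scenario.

Type I error (α): Rejecting H₀ when H₀ is true
Type II error (β): Failing to reject H₀ when H₁ is true

Answer: Failing to detect the drug's effect when it actually works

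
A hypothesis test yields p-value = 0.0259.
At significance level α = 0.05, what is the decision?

Compare p-value to α:
0.0259 < 0.05
Decision: reject H₀

Answer: reject H₀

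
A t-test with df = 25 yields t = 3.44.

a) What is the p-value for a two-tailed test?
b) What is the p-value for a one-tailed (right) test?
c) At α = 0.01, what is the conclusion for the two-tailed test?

Using t-distribution with df = 25:
a) Two-tailed: p = 2×P(T > 3.44) = 0.0021
b) One-tailed: p = P(T > 3.44) = 0.0010
c) 0.0021 < 0.01, reject H₀

Answer: a) 0.0021, b) 0.0010, c) reject H₀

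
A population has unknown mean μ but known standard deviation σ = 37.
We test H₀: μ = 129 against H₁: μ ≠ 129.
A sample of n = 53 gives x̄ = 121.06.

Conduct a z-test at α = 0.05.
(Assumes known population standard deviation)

Standard error: SE = σ/√n = 37/√53 = 5.0823
z-statistic: z = (x̄ - μ₀)/SE = (121.06 - 129)/5.0823 = -1.5623
Critical value: ±1.960
p-value = 0.1182
Decision: fail to reject H₀

Answer: z = -1.5623, fail to reject H₀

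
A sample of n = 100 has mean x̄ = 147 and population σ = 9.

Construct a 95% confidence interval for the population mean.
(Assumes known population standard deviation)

Answer: (145.2360, 148.7640)

Derivation:
Confidence level: 95%, α = 0.05
z_0.025 = 1.960
SE = σ/√n = 9/√100 = 0.9000
Margin of error = 1.960 × 0.9000 = 1.7640
CI: x̄ ± margin = 147 ± 1.7640
CI: (145.2360, 148.7640)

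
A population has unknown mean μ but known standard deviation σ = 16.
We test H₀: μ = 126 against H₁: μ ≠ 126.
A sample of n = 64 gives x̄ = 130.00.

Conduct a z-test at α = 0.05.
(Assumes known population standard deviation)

Answer: z = 2.0000, reject H₀

Derivation:
Standard error: SE = σ/√n = 16/√64 = 2.0000
z-statistic: z = (x̄ - μ₀)/SE = (130.00 - 126)/2.0000 = 2.0000
Critical value: ±1.960
p-value = 0.0455
Decision: reject H₀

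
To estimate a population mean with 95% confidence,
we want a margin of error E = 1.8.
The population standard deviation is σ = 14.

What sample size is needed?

Answer: n = 233

Derivation:
z_0.025 = 1.960
n = (z×σ/E)² = (1.960×14/1.8)²
n = 232.3931
Round up: n = 233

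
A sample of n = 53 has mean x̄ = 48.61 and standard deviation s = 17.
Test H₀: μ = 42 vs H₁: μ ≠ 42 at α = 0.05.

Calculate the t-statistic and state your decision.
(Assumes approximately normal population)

df = n - 1 = 52
SE = s/√n = 17/√53 = 2.3351
t = (x̄ - μ₀)/SE = (48.61 - 42)/2.3351 = 2.8307
Critical value: t_{0.025,52} = ±2.007
p-value ≈ 0.0066
Decision: reject H₀

Answer: t = 2.8307, reject H₀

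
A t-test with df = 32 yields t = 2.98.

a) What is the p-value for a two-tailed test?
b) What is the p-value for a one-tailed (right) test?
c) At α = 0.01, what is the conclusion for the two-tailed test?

Answer: a) 0.0055, b) 0.0027, c) reject H₀

Derivation:
Using t-distribution with df = 32:
a) Two-tailed: p = 2×P(T > 2.98) = 0.0055
b) One-tailed: p = P(T > 2.98) = 0.0027
c) 0.0055 < 0.01, reject H₀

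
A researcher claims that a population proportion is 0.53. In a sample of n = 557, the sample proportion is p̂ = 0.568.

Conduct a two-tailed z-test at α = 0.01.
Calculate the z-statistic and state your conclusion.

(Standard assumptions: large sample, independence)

H₀: p = 0.53, H₁: p ≠ 0.53
Standard error: SE = √(p₀(1-p₀)/n) = √(0.53×0.47/557) = 0.021148
z-statistic: z = (p̂ - p₀)/SE = (0.568 - 0.53)/0.021148 = 1.7969
Critical value: z_0.005 = ±2.576
p-value = 0.0724
Decision: fail to reject H₀ at α = 0.01

Answer: z = 1.7969, fail to reject H₀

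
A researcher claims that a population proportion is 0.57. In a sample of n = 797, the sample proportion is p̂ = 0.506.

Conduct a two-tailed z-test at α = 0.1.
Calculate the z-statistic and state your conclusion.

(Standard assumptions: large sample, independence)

Answer: z = -3.6496, reject H₀

Derivation:
H₀: p = 0.57, H₁: p ≠ 0.57
Standard error: SE = √(p₀(1-p₀)/n) = √(0.57×0.43/797) = 0.017536
z-statistic: z = (p̂ - p₀)/SE = (0.506 - 0.57)/0.017536 = -3.6496
Critical value: z_0.05 = ±1.645
p-value = 0.0003
Decision: reject H₀ at α = 0.1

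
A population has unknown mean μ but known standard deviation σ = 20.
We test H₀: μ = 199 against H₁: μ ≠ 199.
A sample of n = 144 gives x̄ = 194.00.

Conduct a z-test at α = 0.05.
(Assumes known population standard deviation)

Standard error: SE = σ/√n = 20/√144 = 1.6667
z-statistic: z = (x̄ - μ₀)/SE = (194.00 - 199)/1.6667 = -2.9999
Critical value: ±1.960
p-value = 0.0027
Decision: reject H₀

Answer: z = -2.9999, reject H₀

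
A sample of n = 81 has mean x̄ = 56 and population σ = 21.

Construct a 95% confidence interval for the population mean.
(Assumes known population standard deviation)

Answer: (51.4267, 60.5733)

Derivation:
Confidence level: 95%, α = 0.05
z_0.025 = 1.960
SE = σ/√n = 21/√81 = 2.3333
Margin of error = 1.960 × 2.3333 = 4.5733
CI: x̄ ± margin = 56 ± 4.5733
CI: (51.4267, 60.5733)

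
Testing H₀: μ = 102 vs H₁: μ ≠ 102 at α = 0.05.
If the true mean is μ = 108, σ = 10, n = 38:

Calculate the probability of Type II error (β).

Answer: β ≈ 0.0410

Derivation:
SE = σ/√n = 10/√38 = 1.6222
Critical values: μ₀ ± z_0.025×SE = 102 ± 1.960×1.6222
Acceptance region: (98.8205, 105.1795)
Under H₁ (μ = 108): z_high = (105.1795 - 108)/1.6222 = -1.7387, z_low = (98.8205 - 108)/1.6222 = -5.6587
β = P(not reject | H₁) = Φ(-1.7387) - Φ(-5.6587) ≈ 0.0410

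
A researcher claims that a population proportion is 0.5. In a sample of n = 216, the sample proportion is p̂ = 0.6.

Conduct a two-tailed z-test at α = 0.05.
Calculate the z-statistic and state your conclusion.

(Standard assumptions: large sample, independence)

Answer: z = 2.9394, reject H₀

Derivation:
H₀: p = 0.5, H₁: p ≠ 0.5
Standard error: SE = √(p₀(1-p₀)/n) = √(0.5×0.5/216) = 0.034021
z-statistic: z = (p̂ - p₀)/SE = (0.6 - 0.5)/0.034021 = 2.9394
Critical value: z_0.025 = ±1.960
p-value = 0.0033
Decision: reject H₀ at α = 0.05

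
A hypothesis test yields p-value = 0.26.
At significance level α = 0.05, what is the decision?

Answer: fail to reject H₀

Derivation:
Compare p-value to α:
0.26 ≥ 0.05
Decision: fail to reject H₀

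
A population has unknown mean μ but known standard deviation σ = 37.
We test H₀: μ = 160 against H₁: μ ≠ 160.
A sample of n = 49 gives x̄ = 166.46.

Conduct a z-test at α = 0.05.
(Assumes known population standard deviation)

Standard error: SE = σ/√n = 37/√49 = 5.2857
z-statistic: z = (x̄ - μ₀)/SE = (166.46 - 160)/5.2857 = 1.2222
Critical value: ±1.960
p-value = 0.2216
Decision: fail to reject H₀

Answer: z = 1.2222, fail to reject H₀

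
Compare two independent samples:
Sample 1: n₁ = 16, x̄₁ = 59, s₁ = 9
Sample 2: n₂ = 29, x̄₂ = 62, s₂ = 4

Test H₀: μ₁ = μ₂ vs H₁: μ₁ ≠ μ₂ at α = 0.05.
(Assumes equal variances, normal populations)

Pooled variance: s²_p = [15×9² + 28×4²]/(43) = 38.6744
s_p = 6.2189
SE = s_p×√(1/n₁ + 1/n₂) = 6.2189×√(1/16 + 1/29) = 1.9367
t = (x̄₁ - x̄₂)/SE = (59 - 62)/1.9367 = -1.5490
df = 43, t-critical = ±2.017
Decision: fail to reject H₀

Answer: t = -1.5490, fail to reject H₀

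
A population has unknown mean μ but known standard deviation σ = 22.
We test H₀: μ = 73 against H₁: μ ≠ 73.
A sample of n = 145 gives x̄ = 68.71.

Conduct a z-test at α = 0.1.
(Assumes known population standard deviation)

Standard error: SE = σ/√n = 22/√145 = 1.8270
z-statistic: z = (x̄ - μ₀)/SE = (68.71 - 73)/1.8270 = -2.3481
Critical value: ±1.645
p-value = 0.0189
Decision: reject H₀

Answer: z = -2.3481, reject H₀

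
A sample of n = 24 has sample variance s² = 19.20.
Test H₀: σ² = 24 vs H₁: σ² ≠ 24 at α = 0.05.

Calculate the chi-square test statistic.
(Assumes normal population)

df = n - 1 = 23
χ² = (n-1)s²/σ₀² = 23×19.20/24 = 18.4000
Critical values: χ²_{0.975,23} = 11.689, χ²_{0.025,23} = 38.076
Rejection region: χ² < 11.689 or χ² > 38.076
Decision: fail to reject H₀

Answer: χ² = 18.4000, fail to reject H₀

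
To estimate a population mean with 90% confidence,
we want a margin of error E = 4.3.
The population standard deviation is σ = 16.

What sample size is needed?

Answer: n = 38

Derivation:
z_0.05 = 1.645
n = (z×σ/E)² = (1.645×16/4.3)²
n = 37.4658
Round up: n = 38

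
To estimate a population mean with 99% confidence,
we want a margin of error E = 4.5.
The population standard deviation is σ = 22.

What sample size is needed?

z_0.005 = 2.576
n = (z×σ/E)² = (2.576×22/4.5)²
n = 158.6032
Round up: n = 159

Answer: n = 159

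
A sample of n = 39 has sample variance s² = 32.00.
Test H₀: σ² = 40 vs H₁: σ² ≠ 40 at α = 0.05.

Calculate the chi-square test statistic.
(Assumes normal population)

df = n - 1 = 38
χ² = (n-1)s²/σ₀² = 38×32.00/40 = 30.4000
Critical values: χ²_{0.975,38} = 22.878, χ²_{0.025,38} = 56.896
Rejection region: χ² < 22.878 or χ² > 56.896
Decision: fail to reject H₀

Answer: χ² = 30.4000, fail to reject H₀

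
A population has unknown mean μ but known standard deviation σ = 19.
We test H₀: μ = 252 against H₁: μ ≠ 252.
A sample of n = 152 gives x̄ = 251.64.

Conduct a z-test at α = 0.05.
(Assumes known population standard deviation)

Standard error: SE = σ/√n = 19/√152 = 1.5411
z-statistic: z = (x̄ - μ₀)/SE = (251.64 - 252)/1.5411 = -0.2336
Critical value: ±1.960
p-value = 0.8153
Decision: fail to reject H₀

Answer: z = -0.2336, fail to reject H₀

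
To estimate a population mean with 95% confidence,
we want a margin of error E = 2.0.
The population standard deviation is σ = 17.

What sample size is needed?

Answer: n = 278

Derivation:
z_0.025 = 1.960
n = (z×σ/E)² = (1.960×17/2.0)²
n = 277.5556
Round up: n = 278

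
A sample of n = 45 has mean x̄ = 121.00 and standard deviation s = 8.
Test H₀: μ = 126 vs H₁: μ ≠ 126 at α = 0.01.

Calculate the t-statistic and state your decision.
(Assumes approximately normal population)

df = n - 1 = 44
SE = s/√n = 8/√45 = 1.1926
t = (x̄ - μ₀)/SE = (121.00 - 126)/1.1926 = -4.1925
Critical value: t_{0.005,44} = ±2.692
p-value ≈ 0.0001
Decision: reject H₀

Answer: t = -4.1925, reject H₀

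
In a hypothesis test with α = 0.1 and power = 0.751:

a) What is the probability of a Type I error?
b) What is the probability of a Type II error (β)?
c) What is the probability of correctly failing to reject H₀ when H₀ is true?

Answer: a) 0.1, b) 0.249, c) 0.9

Derivation:
a) Type I error probability = α = 0.1
b) Power = P(reject H₀ | H₁ true) = 1 - β = 0.751, so Type II error probability = β = 1 - Power = 0.249
c) P(fail to reject H₀ | H₀ true) = 1 - α = 0.9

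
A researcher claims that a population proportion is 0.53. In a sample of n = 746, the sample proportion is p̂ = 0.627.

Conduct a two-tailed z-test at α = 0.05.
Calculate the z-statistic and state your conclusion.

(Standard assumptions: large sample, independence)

Answer: z = 5.3084, reject H₀

Derivation:
H₀: p = 0.53, H₁: p ≠ 0.53
Standard error: SE = √(p₀(1-p₀)/n) = √(0.53×0.47/746) = 0.018273
z-statistic: z = (p̂ - p₀)/SE = (0.627 - 0.53)/0.018273 = 5.3084
Critical value: z_0.025 = ±1.960
p-value < 0.0001
Decision: reject H₀ at α = 0.05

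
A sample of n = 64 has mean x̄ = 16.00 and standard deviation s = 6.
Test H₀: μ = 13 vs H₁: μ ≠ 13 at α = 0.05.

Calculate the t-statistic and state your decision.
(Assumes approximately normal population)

Answer: t = 4.0000, reject H₀

Derivation:
df = n - 1 = 63
SE = s/√n = 6/√64 = 0.7500
t = (x̄ - μ₀)/SE = (16.00 - 13)/0.7500 = 4.0000
Critical value: t_{0.025,63} = ±1.998
p-value ≈ 0.0002
Decision: reject H₀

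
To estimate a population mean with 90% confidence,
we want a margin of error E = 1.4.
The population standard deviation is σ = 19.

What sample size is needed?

z_0.05 = 1.645
n = (z×σ/E)² = (1.645×19/1.4)²
n = 498.4056
Round up: n = 499

Answer: n = 499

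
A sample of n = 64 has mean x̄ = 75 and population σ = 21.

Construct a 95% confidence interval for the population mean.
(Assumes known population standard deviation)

Answer: (69.8550, 80.1450)

Derivation:
Confidence level: 95%, α = 0.05
z_0.025 = 1.960
SE = σ/√n = 21/√64 = 2.6250
Margin of error = 1.960 × 2.6250 = 5.1450
CI: x̄ ± margin = 75 ± 5.1450
CI: (69.8550, 80.1450)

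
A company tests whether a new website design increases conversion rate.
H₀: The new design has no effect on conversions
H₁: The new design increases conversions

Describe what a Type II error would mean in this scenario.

Answer: Keeping the old design when the new one would have increased conversions

Derivation:
Type I error (α): Rejecting H₀ when H₀ is true
Type II error (β): Failing to reject H₀ when H₁ is true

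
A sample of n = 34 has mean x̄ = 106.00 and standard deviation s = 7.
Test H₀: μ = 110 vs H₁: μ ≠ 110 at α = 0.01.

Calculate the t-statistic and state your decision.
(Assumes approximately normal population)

df = n - 1 = 33
SE = s/√n = 7/√34 = 1.2005
t = (x̄ - μ₀)/SE = (106.00 - 110)/1.2005 = -3.3319
Critical value: t_{0.005,33} = ±2.733
p-value ≈ 0.0021
Decision: reject H₀

Answer: t = -3.3319, reject H₀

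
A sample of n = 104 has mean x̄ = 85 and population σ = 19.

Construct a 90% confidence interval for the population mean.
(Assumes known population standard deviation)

Answer: (81.9352, 88.0648)

Derivation:
Confidence level: 90%, α = 0.1
z_0.05 = 1.645
SE = σ/√n = 19/√104 = 1.8631
Margin of error = 1.645 × 1.8631 = 3.0648
CI: x̄ ± margin = 85 ± 3.0648
CI: (81.9352, 88.0648)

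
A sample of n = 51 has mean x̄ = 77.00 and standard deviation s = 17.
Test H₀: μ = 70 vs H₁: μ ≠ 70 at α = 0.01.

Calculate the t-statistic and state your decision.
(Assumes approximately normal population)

df = n - 1 = 50
SE = s/√n = 17/√51 = 2.3805
t = (x̄ - μ₀)/SE = (77.00 - 70)/2.3805 = 2.9406
Critical value: t_{0.005,50} = ±2.678
p-value ≈ 0.0050
Decision: reject H₀

Answer: t = 2.9406, reject H₀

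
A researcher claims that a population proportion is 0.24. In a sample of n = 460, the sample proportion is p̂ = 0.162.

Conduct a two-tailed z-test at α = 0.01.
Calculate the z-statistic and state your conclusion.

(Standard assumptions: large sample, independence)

H₀: p = 0.24, H₁: p ≠ 0.24
Standard error: SE = √(p₀(1-p₀)/n) = √(0.24×0.76/460) = 0.019913
z-statistic: z = (p̂ - p₀)/SE = (0.162 - 0.24)/0.019913 = -3.9170
Critical value: z_0.005 = ±2.576
p-value = 0.0001
Decision: reject H₀ at α = 0.01

Answer: z = -3.9170, reject H₀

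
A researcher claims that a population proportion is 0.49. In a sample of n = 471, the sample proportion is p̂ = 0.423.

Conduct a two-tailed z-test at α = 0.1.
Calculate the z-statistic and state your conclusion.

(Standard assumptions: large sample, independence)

Answer: z = -2.9087, reject H₀

Derivation:
H₀: p = 0.49, H₁: p ≠ 0.49
Standard error: SE = √(p₀(1-p₀)/n) = √(0.49×0.51/471) = 0.023034
z-statistic: z = (p̂ - p₀)/SE = (0.423 - 0.49)/0.023034 = -2.9087
Critical value: z_0.05 = ±1.645
p-value = 0.0036
Decision: reject H₀ at α = 0.1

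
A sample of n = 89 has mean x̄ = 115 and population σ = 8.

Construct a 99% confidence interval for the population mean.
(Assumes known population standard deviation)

Answer: (112.8156, 117.1844)

Derivation:
Confidence level: 99%, α = 0.01
z_0.005 = 2.576
SE = σ/√n = 8/√89 = 0.8480
Margin of error = 2.576 × 0.8480 = 2.1844
CI: x̄ ± margin = 115 ± 2.1844
CI: (112.8156, 117.1844)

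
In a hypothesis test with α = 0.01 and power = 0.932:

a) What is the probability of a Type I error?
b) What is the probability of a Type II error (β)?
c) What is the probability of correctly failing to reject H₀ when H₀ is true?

a) Type I error probability = α = 0.01
b) Power = P(reject H₀ | H₁ true) = 1 - β = 0.932, so Type II error probability = β = 1 - Power = 0.068
c) P(fail to reject H₀ | H₀ true) = 1 - α = 0.99

Answer: a) 0.01, b) 0.068, c) 0.99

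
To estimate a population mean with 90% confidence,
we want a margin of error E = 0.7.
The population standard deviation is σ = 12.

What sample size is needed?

Answer: n = 796

Derivation:
z_0.05 = 1.645
n = (z×σ/E)² = (1.645×12/0.7)²
n = 795.2400
Round up: n = 796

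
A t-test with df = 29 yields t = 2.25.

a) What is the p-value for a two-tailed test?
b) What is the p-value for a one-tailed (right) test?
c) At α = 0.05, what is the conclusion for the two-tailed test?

Answer: a) 0.0322, b) 0.0161, c) reject H₀

Derivation:
Using t-distribution with df = 29:
a) Two-tailed: p = 2×P(T > 2.25) = 0.0322
b) One-tailed: p = P(T > 2.25) = 0.0161
c) 0.0322 < 0.05, reject H₀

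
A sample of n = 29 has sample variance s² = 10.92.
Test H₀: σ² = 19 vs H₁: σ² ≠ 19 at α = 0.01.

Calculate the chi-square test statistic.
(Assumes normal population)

Answer: χ² = 16.0926, fail to reject H₀

Derivation:
df = n - 1 = 28
χ² = (n-1)s²/σ₀² = 28×10.92/19 = 16.0926
Critical values: χ²_{0.995,28} = 12.461, χ²_{0.005,28} = 50.993
Rejection region: χ² < 12.461 or χ² > 50.993
Decision: fail to reject H₀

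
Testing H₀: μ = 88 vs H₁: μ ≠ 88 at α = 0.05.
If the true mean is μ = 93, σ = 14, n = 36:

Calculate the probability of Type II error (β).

Answer: β ≈ 0.4274

Derivation:
SE = σ/√n = 14/√36 = 2.3333
Critical values: μ₀ ± z_0.025×SE = 88 ± 1.960×2.3333
Acceptance region: (83.4267, 92.5733)
Under H₁ (μ = 93): z_high = (92.5733 - 93)/2.3333 = -0.1829, z_low = (83.4267 - 93)/2.3333 = -4.1029
β = P(not reject | H₁) = Φ(-0.1829) - Φ(-4.1029) ≈ 0.4274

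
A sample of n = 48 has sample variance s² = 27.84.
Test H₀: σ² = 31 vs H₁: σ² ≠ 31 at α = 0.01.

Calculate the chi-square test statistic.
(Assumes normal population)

df = n - 1 = 47
χ² = (n-1)s²/σ₀² = 47×27.84/31 = 42.2090
Critical values: χ²_{0.995,47} = 25.775, χ²_{0.005,47} = 75.704
Rejection region: χ² < 25.775 or χ² > 75.704
Decision: fail to reject H₀

Answer: χ² = 42.2090, fail to reject H₀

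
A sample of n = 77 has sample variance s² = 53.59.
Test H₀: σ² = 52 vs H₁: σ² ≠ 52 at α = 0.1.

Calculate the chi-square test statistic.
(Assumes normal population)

Answer: χ² = 78.3238, fail to reject H₀

Derivation:
df = n - 1 = 76
χ² = (n-1)s²/σ₀² = 76×53.59/52 = 78.3238
Critical values: χ²_{0.95,76} = 56.920, χ²_{0.05,76} = 97.351
Rejection region: χ² < 56.920 or χ² > 97.351
Decision: fail to reject H₀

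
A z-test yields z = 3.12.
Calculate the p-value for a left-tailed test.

Answer: p-value ≈ 0.9991

Derivation:
For z = 3.12:
p = P(Z < 3.12) = Φ(3.12) = 0.9991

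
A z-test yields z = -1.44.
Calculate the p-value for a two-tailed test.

Answer: p-value ≈ 0.1499

Derivation:
For z = -1.44:
p = 2×P(Z > |-1.44|) = 2×(1 - Φ(1.44)) = 0.1499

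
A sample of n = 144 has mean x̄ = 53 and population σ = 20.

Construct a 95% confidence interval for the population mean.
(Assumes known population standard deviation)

Answer: (49.7333, 56.2667)

Derivation:
Confidence level: 95%, α = 0.05
z_0.025 = 1.960
SE = σ/√n = 20/√144 = 1.6667
Margin of error = 1.960 × 1.6667 = 3.2667
CI: x̄ ± margin = 53 ± 3.2667
CI: (49.7333, 56.2667)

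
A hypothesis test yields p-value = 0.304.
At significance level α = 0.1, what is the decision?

Compare p-value to α:
0.304 ≥ 0.1
Decision: fail to reject H₀

Answer: fail to reject H₀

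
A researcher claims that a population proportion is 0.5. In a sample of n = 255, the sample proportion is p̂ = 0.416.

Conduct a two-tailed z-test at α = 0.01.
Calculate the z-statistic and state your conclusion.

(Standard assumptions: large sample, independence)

H₀: p = 0.5, H₁: p ≠ 0.5
Standard error: SE = √(p₀(1-p₀)/n) = √(0.5×0.5/255) = 0.031311
z-statistic: z = (p̂ - p₀)/SE = (0.416 - 0.5)/0.031311 = -2.6828
Critical value: z_0.005 = ±2.576
p-value = 0.0073
Decision: reject H₀ at α = 0.01

Answer: z = -2.6828, reject H₀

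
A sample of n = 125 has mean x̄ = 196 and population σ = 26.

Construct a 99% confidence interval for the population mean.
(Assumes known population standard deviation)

Confidence level: 99%, α = 0.01
z_0.005 = 2.576
SE = σ/√n = 26/√125 = 2.3255
Margin of error = 2.576 × 2.3255 = 5.9905
CI: x̄ ± margin = 196 ± 5.9905
CI: (190.0095, 201.9905)

Answer: (190.0095, 201.9905)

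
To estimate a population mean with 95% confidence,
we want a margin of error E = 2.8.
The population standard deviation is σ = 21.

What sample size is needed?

Answer: n = 217

Derivation:
z_0.025 = 1.960
n = (z×σ/E)² = (1.960×21/2.8)²
n = 216.0900
Round up: n = 217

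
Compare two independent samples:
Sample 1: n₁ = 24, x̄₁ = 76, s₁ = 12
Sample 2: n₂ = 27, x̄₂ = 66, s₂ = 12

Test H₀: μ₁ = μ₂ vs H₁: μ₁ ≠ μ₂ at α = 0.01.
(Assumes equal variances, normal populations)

Answer: t = 2.9704, reject H₀

Derivation:
Pooled variance: s²_p = [23×12² + 26×12²]/(49) = 144.0000
s_p = 12.0000
SE = s_p×√(1/n₁ + 1/n₂) = 12.0000×√(1/24 + 1/27) = 3.3665
t = (x̄₁ - x̄₂)/SE = (76 - 66)/3.3665 = 2.9704
df = 49, t-critical = ±2.680
Decision: reject H₀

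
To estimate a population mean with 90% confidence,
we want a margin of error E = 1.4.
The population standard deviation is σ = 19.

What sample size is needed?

Answer: n = 499

Derivation:
z_0.05 = 1.645
n = (z×σ/E)² = (1.645×19/1.4)²
n = 498.4056
Round up: n = 499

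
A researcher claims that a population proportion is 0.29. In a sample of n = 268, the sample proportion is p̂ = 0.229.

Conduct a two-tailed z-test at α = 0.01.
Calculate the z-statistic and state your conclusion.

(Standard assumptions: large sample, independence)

Answer: z = -2.2007, fail to reject H₀

Derivation:
H₀: p = 0.29, H₁: p ≠ 0.29
Standard error: SE = √(p₀(1-p₀)/n) = √(0.29×0.71/268) = 0.027718
z-statistic: z = (p̂ - p₀)/SE = (0.229 - 0.29)/0.027718 = -2.2007
Critical value: z_0.005 = ±2.576
p-value = 0.0278
Decision: fail to reject H₀ at α = 0.01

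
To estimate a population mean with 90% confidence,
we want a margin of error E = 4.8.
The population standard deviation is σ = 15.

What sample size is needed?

z_0.05 = 1.645
n = (z×σ/E)² = (1.645×15/4.8)²
n = 26.4260
Round up: n = 27

Answer: n = 27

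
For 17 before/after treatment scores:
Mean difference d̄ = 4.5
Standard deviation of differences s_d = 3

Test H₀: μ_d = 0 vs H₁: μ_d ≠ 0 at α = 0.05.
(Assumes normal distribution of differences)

Answer: t = 6.1847, reject H₀

Derivation:
df = n - 1 = 16
SE = s_d/√n = 3/√17 = 0.7276
t = d̄/SE = 4.5/0.7276 = 6.1847
Critical value: t_{0.025,16} = ±2.120
p-value < 0.0001
Decision: reject H₀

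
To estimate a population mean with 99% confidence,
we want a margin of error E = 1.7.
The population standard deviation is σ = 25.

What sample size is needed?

z_0.005 = 2.576
n = (z×σ/E)² = (2.576×25/1.7)²
n = 1435.0727
Round up: n = 1436

Answer: n = 1436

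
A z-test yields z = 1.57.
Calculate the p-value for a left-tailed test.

For z = 1.57:
p = P(Z < 1.57) = Φ(1.57) = 0.9418

Answer: p-value ≈ 0.9418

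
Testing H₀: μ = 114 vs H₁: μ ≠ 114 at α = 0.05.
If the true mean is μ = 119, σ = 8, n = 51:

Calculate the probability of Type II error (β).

SE = σ/√n = 8/√51 = 1.1202
Critical values: μ₀ ± z_0.025×SE = 114 ± 1.960×1.1202
Acceptance region: (111.8044, 116.1956)
Under H₁ (μ = 119): z_high = (116.1956 - 119)/1.1202 = -2.5035, z_low = (111.8044 - 119)/1.1202 = -6.4235
β = P(not reject | H₁) = Φ(-2.5035) - Φ(-6.4235) ≈ 0.0061

Answer: β ≈ 0.0061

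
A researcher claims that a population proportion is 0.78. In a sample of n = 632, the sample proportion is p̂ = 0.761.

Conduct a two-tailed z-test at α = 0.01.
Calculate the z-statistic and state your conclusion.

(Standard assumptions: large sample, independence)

H₀: p = 0.78, H₁: p ≠ 0.78
Standard error: SE = √(p₀(1-p₀)/n) = √(0.78×0.22/632) = 0.016478
z-statistic: z = (p̂ - p₀)/SE = (0.761 - 0.78)/0.016478 = -1.1531
Critical value: z_0.005 = ±2.576
p-value = 0.2489
Decision: fail to reject H₀ at α = 0.01

Answer: z = -1.1531, fail to reject H₀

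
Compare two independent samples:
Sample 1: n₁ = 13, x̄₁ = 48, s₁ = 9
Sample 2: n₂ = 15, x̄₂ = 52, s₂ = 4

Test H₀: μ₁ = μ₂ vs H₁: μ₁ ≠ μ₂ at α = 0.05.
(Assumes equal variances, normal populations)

Answer: t = -1.5564, fail to reject H₀

Derivation:
Pooled variance: s²_p = [12×9² + 14×4²]/(26) = 46.0000
s_p = 6.7823
SE = s_p×√(1/n₁ + 1/n₂) = 6.7823×√(1/13 + 1/15) = 2.5700
t = (x̄₁ - x̄₂)/SE = (48 - 52)/2.5700 = -1.5564
df = 26, t-critical = ±2.056
Decision: fail to reject H₀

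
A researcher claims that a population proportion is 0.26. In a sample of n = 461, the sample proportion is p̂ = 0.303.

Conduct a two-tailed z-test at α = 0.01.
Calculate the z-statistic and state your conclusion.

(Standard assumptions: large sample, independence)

H₀: p = 0.26, H₁: p ≠ 0.26
Standard error: SE = √(p₀(1-p₀)/n) = √(0.26×0.74/461) = 0.020429
z-statistic: z = (p̂ - p₀)/SE = (0.303 - 0.26)/0.020429 = 2.1049
Critical value: z_0.005 = ±2.576
p-value = 0.0353
Decision: fail to reject H₀ at α = 0.01

Answer: z = 2.1049, fail to reject H₀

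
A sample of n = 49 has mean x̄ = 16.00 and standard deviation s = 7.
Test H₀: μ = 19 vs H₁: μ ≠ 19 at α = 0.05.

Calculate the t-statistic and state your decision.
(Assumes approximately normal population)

Answer: t = -3.0000, reject H₀

Derivation:
df = n - 1 = 48
SE = s/√n = 7/√49 = 1.0000
t = (x̄ - μ₀)/SE = (16.00 - 19)/1.0000 = -3.0000
Critical value: t_{0.025,48} = ±2.011
p-value ≈ 0.0043
Decision: reject H₀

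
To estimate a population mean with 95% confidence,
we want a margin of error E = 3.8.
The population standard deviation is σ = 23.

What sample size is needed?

Answer: n = 141

Derivation:
z_0.025 = 1.960
n = (z×σ/E)² = (1.960×23/3.8)²
n = 140.7345
Round up: n = 141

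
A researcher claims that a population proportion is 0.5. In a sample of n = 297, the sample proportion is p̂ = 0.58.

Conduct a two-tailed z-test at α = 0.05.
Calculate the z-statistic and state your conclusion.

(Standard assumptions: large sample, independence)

H₀: p = 0.5, H₁: p ≠ 0.5
Standard error: SE = √(p₀(1-p₀)/n) = √(0.5×0.5/297) = 0.029013
z-statistic: z = (p̂ - p₀)/SE = (0.58 - 0.5)/0.029013 = 2.7574
Critical value: z_0.025 = ±1.960
p-value = 0.0058
Decision: reject H₀ at α = 0.05

Answer: z = 2.7574, reject H₀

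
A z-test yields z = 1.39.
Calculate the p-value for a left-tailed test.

For z = 1.39:
p = P(Z < 1.39) = Φ(1.39) = 0.9177

Answer: p-value ≈ 0.9177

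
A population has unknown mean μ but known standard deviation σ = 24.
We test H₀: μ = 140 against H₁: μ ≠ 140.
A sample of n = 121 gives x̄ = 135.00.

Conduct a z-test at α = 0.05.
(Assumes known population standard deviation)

Answer: z = -2.2917, reject H₀

Derivation:
Standard error: SE = σ/√n = 24/√121 = 2.1818
z-statistic: z = (x̄ - μ₀)/SE = (135.00 - 140)/2.1818 = -2.2917
Critical value: ±1.960
p-value = 0.0219
Decision: reject H₀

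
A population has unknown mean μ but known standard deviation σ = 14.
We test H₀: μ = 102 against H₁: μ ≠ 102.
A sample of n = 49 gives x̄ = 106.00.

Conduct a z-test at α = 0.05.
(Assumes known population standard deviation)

Answer: z = 2.0000, reject H₀

Derivation:
Standard error: SE = σ/√n = 14/√49 = 2.0000
z-statistic: z = (x̄ - μ₀)/SE = (106.00 - 102)/2.0000 = 2.0000
Critical value: ±1.960
p-value = 0.0455
Decision: reject H₀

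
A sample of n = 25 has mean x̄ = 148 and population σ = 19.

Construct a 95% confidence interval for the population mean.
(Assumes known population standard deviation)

Confidence level: 95%, α = 0.05
z_0.025 = 1.960
SE = σ/√n = 19/√25 = 3.8000
Margin of error = 1.960 × 3.8000 = 7.4480
CI: x̄ ± margin = 148 ± 7.4480
CI: (140.5520, 155.4480)

Answer: (140.5520, 155.4480)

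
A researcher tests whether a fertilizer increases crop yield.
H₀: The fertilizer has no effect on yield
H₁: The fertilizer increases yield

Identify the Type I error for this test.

Type I error (α): Rejecting H₀ when H₀ is true
Type II error (β): Failing to reject H₀ when H₁ is true

Answer: Concluding the fertilizer works when it doesn't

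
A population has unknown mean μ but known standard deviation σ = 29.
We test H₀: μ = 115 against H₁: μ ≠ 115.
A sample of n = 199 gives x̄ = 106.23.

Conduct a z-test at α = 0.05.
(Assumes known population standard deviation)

Standard error: SE = σ/√n = 29/√199 = 2.0558
z-statistic: z = (x̄ - μ₀)/SE = (106.23 - 115)/2.0558 = -4.2660
Critical value: ±1.960
p-value < 0.0001
Decision: reject H₀

Answer: z = -4.2660, reject H₀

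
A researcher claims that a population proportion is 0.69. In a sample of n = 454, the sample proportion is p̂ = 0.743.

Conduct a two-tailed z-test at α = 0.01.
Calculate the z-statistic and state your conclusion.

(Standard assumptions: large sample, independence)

H₀: p = 0.69, H₁: p ≠ 0.69
Standard error: SE = √(p₀(1-p₀)/n) = √(0.69×0.31/454) = 0.021706
z-statistic: z = (p̂ - p₀)/SE = (0.743 - 0.69)/0.021706 = 2.4417
Critical value: z_0.005 = ±2.576
p-value = 0.0146
Decision: fail to reject H₀ at α = 0.01

Answer: z = 2.4417, fail to reject H₀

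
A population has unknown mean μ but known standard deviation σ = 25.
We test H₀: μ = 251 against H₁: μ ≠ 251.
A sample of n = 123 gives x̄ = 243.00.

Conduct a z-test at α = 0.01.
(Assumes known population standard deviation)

Answer: z = -3.5489, reject H₀

Derivation:
Standard error: SE = σ/√n = 25/√123 = 2.2542
z-statistic: z = (x̄ - μ₀)/SE = (243.00 - 251)/2.2542 = -3.5489
Critical value: ±2.576
p-value = 0.0004
Decision: reject H₀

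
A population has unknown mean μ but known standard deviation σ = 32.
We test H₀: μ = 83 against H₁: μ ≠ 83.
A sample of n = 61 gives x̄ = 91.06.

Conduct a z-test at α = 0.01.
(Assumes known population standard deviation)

Answer: z = 1.9672, fail to reject H₀

Derivation:
Standard error: SE = σ/√n = 32/√61 = 4.0972
z-statistic: z = (x̄ - μ₀)/SE = (91.06 - 83)/4.0972 = 1.9672
Critical value: ±2.576
p-value = 0.0492
Decision: fail to reject H₀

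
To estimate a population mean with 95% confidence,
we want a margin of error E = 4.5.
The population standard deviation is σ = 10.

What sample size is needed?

z_0.025 = 1.960
n = (z×σ/E)² = (1.960×10/4.5)²
n = 18.9709
Round up: n = 19

Answer: n = 19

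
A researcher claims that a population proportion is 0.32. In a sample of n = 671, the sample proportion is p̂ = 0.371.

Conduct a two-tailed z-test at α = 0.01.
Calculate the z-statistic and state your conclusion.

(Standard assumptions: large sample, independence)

Answer: z = 2.8321, reject H₀

Derivation:
H₀: p = 0.32, H₁: p ≠ 0.32
Standard error: SE = √(p₀(1-p₀)/n) = √(0.32×0.68/671) = 0.018008
z-statistic: z = (p̂ - p₀)/SE = (0.371 - 0.32)/0.018008 = 2.8321
Critical value: z_0.005 = ±2.576
p-value = 0.0046
Decision: reject H₀ at α = 0.01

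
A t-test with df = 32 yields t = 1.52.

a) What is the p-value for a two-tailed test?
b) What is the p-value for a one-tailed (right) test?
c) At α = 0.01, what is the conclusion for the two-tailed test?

Answer: a) 0.1383, b) 0.0692, c) fail to reject H₀

Derivation:
Using t-distribution with df = 32:
a) Two-tailed: p = 2×P(T > 1.52) = 0.1383
b) One-tailed: p = P(T > 1.52) = 0.0692
c) 0.1383 ≥ 0.01, fail to reject H₀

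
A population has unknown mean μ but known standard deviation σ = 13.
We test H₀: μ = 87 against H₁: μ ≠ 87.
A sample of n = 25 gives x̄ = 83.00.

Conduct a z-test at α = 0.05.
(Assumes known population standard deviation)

Answer: z = -1.5385, fail to reject H₀

Derivation:
Standard error: SE = σ/√n = 13/√25 = 2.6000
z-statistic: z = (x̄ - μ₀)/SE = (83.00 - 87)/2.6000 = -1.5385
Critical value: ±1.960
p-value = 0.1239
Decision: fail to reject H₀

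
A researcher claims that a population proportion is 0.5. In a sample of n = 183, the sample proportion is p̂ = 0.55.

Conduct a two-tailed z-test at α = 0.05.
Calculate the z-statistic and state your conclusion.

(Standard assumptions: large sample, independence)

H₀: p = 0.5, H₁: p ≠ 0.5
Standard error: SE = √(p₀(1-p₀)/n) = √(0.5×0.5/183) = 0.036961
z-statistic: z = (p̂ - p₀)/SE = (0.55 - 0.5)/0.036961 = 1.3528
Critical value: z_0.025 = ±1.960
p-value = 0.1761
Decision: fail to reject H₀ at α = 0.05

Answer: z = 1.3528, fail to reject H₀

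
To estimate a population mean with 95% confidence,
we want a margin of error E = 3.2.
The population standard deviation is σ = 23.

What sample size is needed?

Answer: n = 199

Derivation:
z_0.025 = 1.960
n = (z×σ/E)² = (1.960×23/3.2)²
n = 198.4577
Round up: n = 199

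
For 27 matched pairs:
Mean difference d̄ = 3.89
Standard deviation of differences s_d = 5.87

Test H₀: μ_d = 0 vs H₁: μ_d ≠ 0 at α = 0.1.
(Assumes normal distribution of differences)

Answer: t = 3.4434, reject H₀

Derivation:
df = n - 1 = 26
SE = s_d/√n = 5.87/√27 = 1.1297
t = d̄/SE = 3.89/1.1297 = 3.4434
Critical value: t_{0.05,26} = ±1.706
p-value ≈ 0.0020
Decision: reject H₀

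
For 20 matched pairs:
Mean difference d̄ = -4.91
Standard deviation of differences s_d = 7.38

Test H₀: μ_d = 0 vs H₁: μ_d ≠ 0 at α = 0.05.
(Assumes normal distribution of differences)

Answer: t = -2.9754, reject H₀

Derivation:
df = n - 1 = 19
SE = s_d/√n = 7.38/√20 = 1.6502
t = d̄/SE = -4.91/1.6502 = -2.9754
Critical value: t_{0.025,19} = ±2.093
p-value ≈ 0.0078
Decision: reject H₀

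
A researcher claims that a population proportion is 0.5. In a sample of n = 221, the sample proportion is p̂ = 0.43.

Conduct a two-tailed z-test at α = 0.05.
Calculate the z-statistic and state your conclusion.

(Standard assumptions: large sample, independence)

H₀: p = 0.5, H₁: p ≠ 0.5
Standard error: SE = √(p₀(1-p₀)/n) = √(0.5×0.5/221) = 0.033634
z-statistic: z = (p̂ - p₀)/SE = (0.43 - 0.5)/0.033634 = -2.0812
Critical value: z_0.025 = ±1.960
p-value = 0.0374
Decision: reject H₀ at α = 0.05

Answer: z = -2.0812, reject H₀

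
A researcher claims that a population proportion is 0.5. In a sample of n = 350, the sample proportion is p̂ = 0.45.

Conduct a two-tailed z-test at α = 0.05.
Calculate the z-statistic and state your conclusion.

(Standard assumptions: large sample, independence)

Answer: z = -1.8708, fail to reject H₀

Derivation:
H₀: p = 0.5, H₁: p ≠ 0.5
Standard error: SE = √(p₀(1-p₀)/n) = √(0.5×0.5/350) = 0.026726
z-statistic: z = (p̂ - p₀)/SE = (0.45 - 0.5)/0.026726 = -1.8708
Critical value: z_0.025 = ±1.960
p-value = 0.0614
Decision: fail to reject H₀ at α = 0.05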